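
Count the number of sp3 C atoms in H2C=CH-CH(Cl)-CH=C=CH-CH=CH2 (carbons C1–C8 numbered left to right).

C1: sp2
C2: sp2
C3: sp3 ✓
C4: sp2
C5: sp
C6: sp2
C7: sp2
C8: sp2
C3 → 1 sp3 carbon.

1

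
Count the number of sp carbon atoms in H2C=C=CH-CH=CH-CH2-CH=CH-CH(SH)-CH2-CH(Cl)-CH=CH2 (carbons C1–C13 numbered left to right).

C1: sp2
C2: sp ✓
C3: sp2
C4: sp2
C5: sp2
C6: sp3
C7: sp2
C8: sp2
C9: sp3
C10: sp3
C11: sp3
C12: sp2
C13: sp2
C2 → 1 sp carbon.

1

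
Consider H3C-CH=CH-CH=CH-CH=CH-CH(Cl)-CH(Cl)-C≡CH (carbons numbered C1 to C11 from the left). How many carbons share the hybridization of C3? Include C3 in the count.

C3 is sp2 (one π bond).
C1: sp3
C2: sp2 ✓
C3: sp2 ✓
C4: sp2 ✓
C5: sp2 ✓
C6: sp2 ✓
C7: sp2 ✓
C8: sp3
C9: sp3
C10: sp
C11: sp
6 carbons are sp2.

6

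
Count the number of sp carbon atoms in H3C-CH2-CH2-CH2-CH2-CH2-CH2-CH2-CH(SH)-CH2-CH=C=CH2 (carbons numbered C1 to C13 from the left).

1

C1: sp3
C2: sp3
C3: sp3
C4: sp3
C5: sp3
C6: sp3
C7: sp3
C8: sp3
C9: sp3
C10: sp3
C11: sp2
C12: sp ✓
C13: sp2
C12 → 1 sp carbon.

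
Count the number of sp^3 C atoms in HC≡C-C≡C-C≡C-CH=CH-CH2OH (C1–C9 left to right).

1

C1: sp
C2: sp
C3: sp
C4: sp
C5: sp
C6: sp
C7: sp2
C8: sp2
C9: sp3 ✓
C9 → 1 sp3 carbon.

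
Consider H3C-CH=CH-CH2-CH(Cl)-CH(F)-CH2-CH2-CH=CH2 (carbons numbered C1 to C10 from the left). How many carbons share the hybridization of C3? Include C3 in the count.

C3 is sp2 (one π bond).
C1: sp3
C2: sp2 ✓
C3: sp2 ✓
C4: sp3
C5: sp3
C6: sp3
C7: sp3
C8: sp3
C9: sp2 ✓
C10: sp2 ✓
4 carbons are sp2.

4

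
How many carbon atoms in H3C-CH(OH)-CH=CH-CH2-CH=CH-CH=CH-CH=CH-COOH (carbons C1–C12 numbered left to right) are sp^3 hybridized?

3

C1: sp3 ✓
C2: sp3 ✓
C3: sp2
C4: sp2
C5: sp3 ✓
C6: sp2
C7: sp2
C8: sp2
C9: sp2
C10: sp2
C11: sp2
C12: sp2
C1, C2, C5 → 3 sp3 carbons.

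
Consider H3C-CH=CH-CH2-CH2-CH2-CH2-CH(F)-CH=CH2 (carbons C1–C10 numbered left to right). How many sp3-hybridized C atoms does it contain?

6

C1: sp3 ✓
C2: sp2
C3: sp2
C4: sp3 ✓
C5: sp3 ✓
C6: sp3 ✓
C7: sp3 ✓
C8: sp3 ✓
C9: sp2
C10: sp2
C1, C4, C5, C6, C7, C8 → 6 sp3 carbons.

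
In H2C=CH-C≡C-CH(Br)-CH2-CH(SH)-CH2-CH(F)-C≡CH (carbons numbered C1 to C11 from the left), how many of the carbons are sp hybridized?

C1: sp2
C2: sp2
C3: sp ✓
C4: sp ✓
C5: sp3
C6: sp3
C7: sp3
C8: sp3
C9: sp3
C10: sp ✓
C11: sp ✓
C3, C4, C10, C11 → 4 sp carbons.

4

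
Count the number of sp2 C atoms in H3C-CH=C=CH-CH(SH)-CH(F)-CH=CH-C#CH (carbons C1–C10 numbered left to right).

C1: sp3
C2: sp2 ✓
C3: sp
C4: sp2 ✓
C5: sp3
C6: sp3
C7: sp2 ✓
C8: sp2 ✓
C9: sp
C10: sp
C2, C4, C7, C8 → 4 sp2 carbons.

4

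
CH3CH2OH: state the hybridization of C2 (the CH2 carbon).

sp³

C2 (the CH2 carbon) — 4 σ bonds. Steric number 4, so sp3.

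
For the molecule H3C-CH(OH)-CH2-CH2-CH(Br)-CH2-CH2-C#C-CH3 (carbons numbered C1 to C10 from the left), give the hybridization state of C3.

C3 has 4 σ bonds: steric number 4 → sp3.

sp³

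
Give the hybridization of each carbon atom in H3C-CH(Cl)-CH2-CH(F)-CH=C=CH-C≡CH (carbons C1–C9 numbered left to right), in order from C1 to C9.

C1 — 4 σ bonds. Steric number 4, so sp3.
C2: 4 σ bonds — 4 electron domains, sp3.
C3 — 4 σ bonds. Steric number 4, so sp3.
C4: 4 σ bonds — 4 electron domains, sp3.
C5 is sp2: 3 σ bonds, plus one π bond, 3 electron-density regions.
C6 (2 σ bonds, plus two π bonds) has steric number 2: sp.
C7 is sp2: 3 σ bonds, plus one π bond, 3 electron-density regions.
C8 has 2 σ bonds, plus two π bonds: steric number 2 → sp.
C9 (2 σ bonds, plus two π bonds) has steric number 2: sp.

C1 sp3, C2 sp3, C3 sp3, C4 sp3, C5 sp2, C6 sp, C7 sp2, C8 sp, C9 sp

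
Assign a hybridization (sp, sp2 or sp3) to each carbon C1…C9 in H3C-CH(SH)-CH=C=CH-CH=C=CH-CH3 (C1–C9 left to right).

C1 sp3, C2 sp3, C3 sp2, C4 sp, C5 sp2, C6 sp2, C7 sp, C8 sp2, C9 sp3

C1 is sp3: 4 σ bonds, 4 electron-density regions.
C2 carries 4 σ bonds, giving a steric number of 4, so it is sp3.
C3 — 3 σ bonds, plus one π bond. Steric number 3, so sp2.
C4 (2 σ bonds, plus two π bonds) has steric number 2: sp.
C5 is sp2: 3 σ bonds, plus one π bond, 3 electron-density regions.
C6 carries 3 σ bonds, plus one π bond, giving a steric number of 3, so it is sp2.
C7 carries 2 σ bonds, plus two π bonds, giving a steric number of 2, so it is sp.
C8: 3 σ bonds, plus one π bond; 3 regions of electron density → sp2.
C9 — 4 σ bonds. Steric number 4, so sp3.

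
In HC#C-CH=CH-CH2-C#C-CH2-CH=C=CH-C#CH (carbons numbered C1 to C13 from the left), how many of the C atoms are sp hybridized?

C1: sp ✓
C2: sp ✓
C3: sp2
C4: sp2
C5: sp3
C6: sp ✓
C7: sp ✓
C8: sp3
C9: sp2
C10: sp ✓
C11: sp2
C12: sp ✓
C13: sp ✓
C1, C2, C6, C7, C10, C12, C13 → 7 sp carbons.

7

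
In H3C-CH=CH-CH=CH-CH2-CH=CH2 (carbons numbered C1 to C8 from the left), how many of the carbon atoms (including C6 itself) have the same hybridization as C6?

C6 is sp3 (only σ bonds).
C1: sp3 ✓
C2: sp2
C3: sp2
C4: sp2
C5: sp2
C6: sp3 ✓
C7: sp2
C8: sp2
2 carbons are sp3.

2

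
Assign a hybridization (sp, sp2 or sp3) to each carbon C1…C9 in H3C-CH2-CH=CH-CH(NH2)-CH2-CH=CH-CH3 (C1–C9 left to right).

C1 has 4 σ bonds: steric number 4 → sp3.
C2: 4 σ bonds — 4 electron domains, sp3.
C3 — 3 σ bonds, plus one π bond. Steric number 3, so sp2.
C4: 3 σ bonds, plus one π bond — 3 electron domains, sp2.
C5 has 4 σ bonds: steric number 4 → sp3.
C6 — 4 σ bonds. Steric number 4, so sp3.
C7 carries 3 σ bonds, plus one π bond, giving a steric number of 3, so it is sp2.
C8 — 3 σ bonds, plus one π bond. Steric number 3, so sp2.
C9 is sp3: 4 σ bonds, 4 electron-density regions.

C1 sp3, C2 sp3, C3 sp2, C4 sp2, C5 sp3, C6 sp3, C7 sp2, C8 sp2, C9 sp3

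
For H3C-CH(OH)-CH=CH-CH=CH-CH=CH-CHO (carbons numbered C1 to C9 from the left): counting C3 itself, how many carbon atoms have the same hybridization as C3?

C3 is sp2 (one π bond).
C1: sp3
C2: sp3
C3: sp2 ✓
C4: sp2 ✓
C5: sp2 ✓
C6: sp2 ✓
C7: sp2 ✓
C8: sp2 ✓
C9: sp2 ✓
7 carbons are sp2.

7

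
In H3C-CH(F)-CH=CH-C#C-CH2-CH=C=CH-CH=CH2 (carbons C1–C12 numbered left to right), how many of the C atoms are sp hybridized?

3

C1: sp3
C2: sp3
C3: sp2
C4: sp2
C5: sp ✓
C6: sp ✓
C7: sp3
C8: sp2
C9: sp ✓
C10: sp2
C11: sp2
C12: sp2
C5, C6, C9 → 3 sp carbons.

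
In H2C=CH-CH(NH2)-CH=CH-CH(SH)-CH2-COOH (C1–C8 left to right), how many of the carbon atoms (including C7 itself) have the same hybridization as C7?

C7 is sp3 (only σ bonds).
C1: sp2
C2: sp2
C3: sp3 ✓
C4: sp2
C5: sp2
C6: sp3 ✓
C7: sp3 ✓
C8: sp2
3 carbons are sp3.

3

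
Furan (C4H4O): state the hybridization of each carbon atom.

sp^2

Each carbon atom (3 σ bonds, plus one π bond) has steric number 3: sp2.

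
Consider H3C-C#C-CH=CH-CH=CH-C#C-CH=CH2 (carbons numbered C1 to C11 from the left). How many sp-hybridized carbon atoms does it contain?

4

C1: sp3
C2: sp ✓
C3: sp ✓
C4: sp2
C5: sp2
C6: sp2
C7: sp2
C8: sp ✓
C9: sp ✓
C10: sp2
C11: sp2
C2, C3, C8, C9 → 4 sp carbons.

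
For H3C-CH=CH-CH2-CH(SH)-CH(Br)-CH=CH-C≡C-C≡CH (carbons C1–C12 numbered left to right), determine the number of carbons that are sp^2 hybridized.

C1: sp3
C2: sp2 ✓
C3: sp2 ✓
C4: sp3
C5: sp3
C6: sp3
C7: sp2 ✓
C8: sp2 ✓
C9: sp
C10: sp
C11: sp
C12: sp
C2, C3, C7, C8 → 4 sp2 carbons.

4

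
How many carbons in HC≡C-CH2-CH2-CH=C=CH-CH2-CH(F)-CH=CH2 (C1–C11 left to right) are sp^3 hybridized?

4

C1: sp
C2: sp
C3: sp3 ✓
C4: sp3 ✓
C5: sp2
C6: sp
C7: sp2
C8: sp3 ✓
C9: sp3 ✓
C10: sp2
C11: sp2
C3, C4, C8, C9 → 4 sp3 carbons.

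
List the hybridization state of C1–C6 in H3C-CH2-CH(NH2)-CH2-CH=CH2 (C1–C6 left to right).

C1: 4 σ bonds; 4 regions of electron density → sp3.
C2: 4 σ bonds; 4 regions of electron density → sp3.
C3 has 4 σ bonds: steric number 4 → sp3.
C4 carries 4 σ bonds, giving a steric number of 4, so it is sp3.
C5 is sp2: 3 σ bonds, plus one π bond, 3 electron-density regions.
C6: 3 σ bonds, plus one π bond — 3 electron domains, sp2.

C1 sp3, C2 sp3, C3 sp3, C4 sp3, C5 sp2, C6 sp2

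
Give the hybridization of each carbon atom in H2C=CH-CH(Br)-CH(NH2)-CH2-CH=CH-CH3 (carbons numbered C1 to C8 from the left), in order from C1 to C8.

C1 sp2, C2 sp2, C3 sp3, C4 sp3, C5 sp3, C6 sp2, C7 sp2, C8 sp3

C1 (3 σ bonds, plus one π bond) has steric number 3: sp2.
C2: 3 σ bonds, plus one π bond — 3 electron domains, sp2.
C3 carries 4 σ bonds, giving a steric number of 4, so it is sp3.
C4 — 4 σ bonds. Steric number 4, so sp3.
C5 (4 σ bonds) has steric number 4: sp3.
C6 carries 3 σ bonds, plus one π bond, giving a steric number of 3, so it is sp2.
C7 (3 σ bonds, plus one π bond) has steric number 3: sp2.
C8 (4 σ bonds) has steric number 4: sp3.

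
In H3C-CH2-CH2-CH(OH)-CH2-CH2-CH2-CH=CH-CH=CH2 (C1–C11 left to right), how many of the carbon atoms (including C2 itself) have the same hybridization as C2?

7

C2 is sp3 (only σ bonds).
C1: sp3 ✓
C2: sp3 ✓
C3: sp3 ✓
C4: sp3 ✓
C5: sp3 ✓
C6: sp3 ✓
C7: sp3 ✓
C8: sp2
C9: sp2
C10: sp2
C11: sp2
7 carbons are sp3.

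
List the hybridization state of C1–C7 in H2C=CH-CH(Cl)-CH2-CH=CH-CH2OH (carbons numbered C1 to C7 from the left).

C1 sp2, C2 sp2, C3 sp3, C4 sp3, C5 sp2, C6 sp2, C7 sp3

C1: 3 σ bonds, plus one π bond — 3 electron domains, sp2.
C2 — 3 σ bonds, plus one π bond. Steric number 3, so sp2.
C3: 4 σ bonds — 4 electron domains, sp3.
C4 carries 4 σ bonds, giving a steric number of 4, so it is sp3.
C5 — 3 σ bonds, plus one π bond. Steric number 3, so sp2.
C6: 3 σ bonds, plus one π bond — 3 electron domains, sp2.
C7 carries 4 σ bonds, giving a steric number of 4, so it is sp3.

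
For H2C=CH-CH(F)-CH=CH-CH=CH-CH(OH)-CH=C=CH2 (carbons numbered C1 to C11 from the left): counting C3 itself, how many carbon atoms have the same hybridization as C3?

C3 is sp3 (only σ bonds).
C1: sp2
C2: sp2
C3: sp3 ✓
C4: sp2
C5: sp2
C6: sp2
C7: sp2
C8: sp3 ✓
C9: sp2
C10: sp
C11: sp2
2 carbons are sp3.

2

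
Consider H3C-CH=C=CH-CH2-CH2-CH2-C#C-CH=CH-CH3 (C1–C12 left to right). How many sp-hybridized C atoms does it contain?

C1: sp3
C2: sp2
C3: sp ✓
C4: sp2
C5: sp3
C6: sp3
C7: sp3
C8: sp ✓
C9: sp ✓
C10: sp2
C11: sp2
C12: sp3
C3, C8, C9 → 3 sp carbons.

3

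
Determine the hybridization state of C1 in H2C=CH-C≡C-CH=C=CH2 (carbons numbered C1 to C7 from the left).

sp^2

C1: 3 σ bonds, plus one π bond — 3 electron domains, sp2.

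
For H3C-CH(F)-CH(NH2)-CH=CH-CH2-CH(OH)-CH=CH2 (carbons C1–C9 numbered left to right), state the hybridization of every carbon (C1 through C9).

C1 is sp3: 4 σ bonds, 4 electron-density regions.
C2: 4 σ bonds — 4 electron domains, sp3.
C3: 4 σ bonds — 4 electron domains, sp3.
C4 has 3 σ bonds, plus one π bond: steric number 3 → sp2.
C5 carries 3 σ bonds, plus one π bond, giving a steric number of 3, so it is sp2.
C6: 4 σ bonds; 4 regions of electron density → sp3.
C7 — 4 σ bonds. Steric number 4, so sp3.
C8: 3 σ bonds, plus one π bond; 3 regions of electron density → sp2.
C9: 3 σ bonds, plus one π bond; 3 regions of electron density → sp2.

C1 sp3, C2 sp3, C3 sp3, C4 sp2, C5 sp2, C6 sp3, C7 sp3, C8 sp2, C9 sp2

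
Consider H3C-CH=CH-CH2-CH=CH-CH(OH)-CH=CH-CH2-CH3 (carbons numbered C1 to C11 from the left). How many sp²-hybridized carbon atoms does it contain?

C1: sp3
C2: sp2 ✓
C3: sp2 ✓
C4: sp3
C5: sp2 ✓
C6: sp2 ✓
C7: sp3
C8: sp2 ✓
C9: sp2 ✓
C10: sp3
C11: sp3
C2, C3, C5, C6, C8, C9 → 6 sp2 carbons.

6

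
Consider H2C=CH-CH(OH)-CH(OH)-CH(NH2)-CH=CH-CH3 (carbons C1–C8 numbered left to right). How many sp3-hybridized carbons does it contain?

C1: sp2
C2: sp2
C3: sp3 ✓
C4: sp3 ✓
C5: sp3 ✓
C6: sp2
C7: sp2
C8: sp3 ✓
C3, C4, C5, C8 → 4 sp3 carbons.

4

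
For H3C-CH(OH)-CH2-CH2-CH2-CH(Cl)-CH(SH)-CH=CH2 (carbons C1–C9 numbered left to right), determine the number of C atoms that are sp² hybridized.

C1: sp3
C2: sp3
C3: sp3
C4: sp3
C5: sp3
C6: sp3
C7: sp3
C8: sp2 ✓
C9: sp2 ✓
C8, C9 → 2 sp2 carbons.

2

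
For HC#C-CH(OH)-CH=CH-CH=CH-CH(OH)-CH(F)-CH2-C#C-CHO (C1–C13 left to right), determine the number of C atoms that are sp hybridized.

C1: sp ✓
C2: sp ✓
C3: sp3
C4: sp2
C5: sp2
C6: sp2
C7: sp2
C8: sp3
C9: sp3
C10: sp3
C11: sp ✓
C12: sp ✓
C13: sp2
C1, C2, C11, C12 → 4 sp carbons.

4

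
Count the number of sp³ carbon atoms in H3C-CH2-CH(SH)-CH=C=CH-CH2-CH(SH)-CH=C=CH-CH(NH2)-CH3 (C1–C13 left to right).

7

C1: sp3 ✓
C2: sp3 ✓
C3: sp3 ✓
C4: sp2
C5: sp
C6: sp2
C7: sp3 ✓
C8: sp3 ✓
C9: sp2
C10: sp
C11: sp2
C12: sp3 ✓
C13: sp3 ✓
C1, C2, C3, C7, C8, C12, C13 → 7 sp3 carbons.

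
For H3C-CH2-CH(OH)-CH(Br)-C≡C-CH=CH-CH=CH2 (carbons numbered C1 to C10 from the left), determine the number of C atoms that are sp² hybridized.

C1: sp3
C2: sp3
C3: sp3
C4: sp3
C5: sp
C6: sp
C7: sp2 ✓
C8: sp2 ✓
C9: sp2 ✓
C10: sp2 ✓
C7, C8, C9, C10 → 4 sp2 carbons.

4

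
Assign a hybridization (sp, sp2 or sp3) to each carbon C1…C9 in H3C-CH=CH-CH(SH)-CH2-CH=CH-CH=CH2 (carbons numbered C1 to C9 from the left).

C1 sp3, C2 sp2, C3 sp2, C4 sp3, C5 sp3, C6 sp2, C7 sp2, C8 sp2, C9 sp2

C1: 4 σ bonds; 4 regions of electron density → sp3.
C2 has 3 σ bonds, plus one π bond: steric number 3 → sp2.
C3 — 3 σ bonds, plus one π bond. Steric number 3, so sp2.
C4 has 4 σ bonds: steric number 4 → sp3.
C5 has 4 σ bonds: steric number 4 → sp3.
C6 — 3 σ bonds, plus one π bond. Steric number 3, so sp2.
C7 — 3 σ bonds, plus one π bond. Steric number 3, so sp2.
C8 — 3 σ bonds, plus one π bond. Steric number 3, so sp2.
C9: 3 σ bonds, plus one π bond; 3 regions of electron density → sp2.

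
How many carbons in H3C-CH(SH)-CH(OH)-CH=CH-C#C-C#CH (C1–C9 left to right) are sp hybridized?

C1: sp3
C2: sp3
C3: sp3
C4: sp2
C5: sp2
C6: sp ✓
C7: sp ✓
C8: sp ✓
C9: sp ✓
C6, C7, C8, C9 → 4 sp carbons.

4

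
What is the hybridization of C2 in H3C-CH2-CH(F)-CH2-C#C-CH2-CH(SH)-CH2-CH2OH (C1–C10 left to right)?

sp3

C2 has 4 σ bonds: steric number 4 → sp3.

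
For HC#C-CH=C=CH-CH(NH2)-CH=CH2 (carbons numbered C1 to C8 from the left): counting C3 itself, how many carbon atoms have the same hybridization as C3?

4

C3 is sp2 (one π bond).
C1: sp
C2: sp
C3: sp2 ✓
C4: sp
C5: sp2 ✓
C6: sp3
C7: sp2 ✓
C8: sp2 ✓
4 carbons are sp2.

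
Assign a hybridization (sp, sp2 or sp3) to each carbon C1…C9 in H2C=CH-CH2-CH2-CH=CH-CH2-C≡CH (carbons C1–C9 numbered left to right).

C1 sp2, C2 sp2, C3 sp3, C4 sp3, C5 sp2, C6 sp2, C7 sp3, C8 sp, C9 sp

C1 is sp2: 3 σ bonds, plus one π bond, 3 electron-density regions.
C2 is sp2: 3 σ bonds, plus one π bond, 3 electron-density regions.
C3 has 4 σ bonds: steric number 4 → sp3.
C4: 4 σ bonds — 4 electron domains, sp3.
C5 has 3 σ bonds, plus one π bond: steric number 3 → sp2.
C6 is sp2: 3 σ bonds, plus one π bond, 3 electron-density regions.
C7 is sp3: 4 σ bonds, 4 electron-density regions.
C8: 2 σ bonds, plus two π bonds; 2 regions of electron density → sp.
C9 — 2 σ bonds, plus two π bonds. Steric number 2, so sp.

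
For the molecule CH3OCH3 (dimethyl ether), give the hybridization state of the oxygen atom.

sp³

Two σ bonds + two lone pairs = steric number 4 → sp3.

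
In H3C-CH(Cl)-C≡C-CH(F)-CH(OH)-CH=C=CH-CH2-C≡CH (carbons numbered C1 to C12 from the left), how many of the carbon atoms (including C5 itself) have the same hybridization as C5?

5

C5 is sp3 (only σ bonds).
C1: sp3 ✓
C2: sp3 ✓
C3: sp
C4: sp
C5: sp3 ✓
C6: sp3 ✓
C7: sp2
C8: sp
C9: sp2
C10: sp3 ✓
C11: sp
C12: sp
5 carbons are sp3.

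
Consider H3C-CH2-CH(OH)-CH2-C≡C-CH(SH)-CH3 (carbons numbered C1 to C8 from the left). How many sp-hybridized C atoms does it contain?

2

C1: sp3
C2: sp3
C3: sp3
C4: sp3
C5: sp ✓
C6: sp ✓
C7: sp3
C8: sp3
C5, C6 → 2 sp carbons.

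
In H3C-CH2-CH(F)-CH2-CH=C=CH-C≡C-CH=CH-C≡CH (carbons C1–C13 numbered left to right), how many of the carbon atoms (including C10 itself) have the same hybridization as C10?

C10 is sp2 (one π bond).
C1: sp3
C2: sp3
C3: sp3
C4: sp3
C5: sp2 ✓
C6: sp
C7: sp2 ✓
C8: sp
C9: sp
C10: sp2 ✓
C11: sp2 ✓
C12: sp
C13: sp
4 carbons are sp2.

4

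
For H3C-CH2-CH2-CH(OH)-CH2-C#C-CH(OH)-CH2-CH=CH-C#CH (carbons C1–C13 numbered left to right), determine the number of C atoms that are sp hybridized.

4

C1: sp3
C2: sp3
C3: sp3
C4: sp3
C5: sp3
C6: sp ✓
C7: sp ✓
C8: sp3
C9: sp3
C10: sp2
C11: sp2
C12: sp ✓
C13: sp ✓
C6, C7, C12, C13 → 4 sp carbons.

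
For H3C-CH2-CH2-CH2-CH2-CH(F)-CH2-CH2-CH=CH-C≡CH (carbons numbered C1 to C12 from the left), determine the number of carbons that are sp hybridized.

2

C1: sp3
C2: sp3
C3: sp3
C4: sp3
C5: sp3
C6: sp3
C7: sp3
C8: sp3
C9: sp2
C10: sp2
C11: sp ✓
C12: sp ✓
C11, C12 → 2 sp carbons.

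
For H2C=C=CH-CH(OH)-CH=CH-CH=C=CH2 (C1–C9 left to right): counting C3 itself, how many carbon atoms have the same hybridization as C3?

C3 is sp2 (one π bond).
C1: sp2 ✓
C2: sp
C3: sp2 ✓
C4: sp3
C5: sp2 ✓
C6: sp2 ✓
C7: sp2 ✓
C8: sp
C9: sp2 ✓
6 carbons are sp2.

6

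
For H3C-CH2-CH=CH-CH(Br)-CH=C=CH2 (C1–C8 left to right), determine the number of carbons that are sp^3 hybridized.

C1: sp3 ✓
C2: sp3 ✓
C3: sp2
C4: sp2
C5: sp3 ✓
C6: sp2
C7: sp
C8: sp2
C1, C2, C5 → 3 sp3 carbons.

3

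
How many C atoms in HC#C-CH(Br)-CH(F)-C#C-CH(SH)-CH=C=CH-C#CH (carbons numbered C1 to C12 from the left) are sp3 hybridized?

3

C1: sp
C2: sp
C3: sp3 ✓
C4: sp3 ✓
C5: sp
C6: sp
C7: sp3 ✓
C8: sp2
C9: sp
C10: sp2
C11: sp
C12: sp
C3, C4, C7 → 3 sp3 carbons.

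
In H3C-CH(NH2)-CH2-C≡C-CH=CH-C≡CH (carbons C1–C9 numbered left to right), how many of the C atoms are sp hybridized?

C1: sp3
C2: sp3
C3: sp3
C4: sp ✓
C5: sp ✓
C6: sp2
C7: sp2
C8: sp ✓
C9: sp ✓
C4, C5, C8, C9 → 4 sp carbons.

4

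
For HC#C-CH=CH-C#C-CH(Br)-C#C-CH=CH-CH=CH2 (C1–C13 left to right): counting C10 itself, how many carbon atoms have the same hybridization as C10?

6

C10 is sp2 (one π bond).
C1: sp
C2: sp
C3: sp2 ✓
C4: sp2 ✓
C5: sp
C6: sp
C7: sp3
C8: sp
C9: sp
C10: sp2 ✓
C11: sp2 ✓
C12: sp2 ✓
C13: sp2 ✓
6 carbons are sp2.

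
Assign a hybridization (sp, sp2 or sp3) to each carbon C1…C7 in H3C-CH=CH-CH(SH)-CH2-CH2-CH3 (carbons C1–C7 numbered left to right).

C1 sp3, C2 sp2, C3 sp2, C4 sp3, C5 sp3, C6 sp3, C7 sp3

C1 carries 4 σ bonds, giving a steric number of 4, so it is sp3.
C2: 3 σ bonds, plus one π bond; 3 regions of electron density → sp2.
C3 has 3 σ bonds, plus one π bond: steric number 3 → sp2.
C4: 4 σ bonds; 4 regions of electron density → sp3.
C5 (4 σ bonds) has steric number 4: sp3.
C6 — 4 σ bonds. Steric number 4, so sp3.
C7 (4 σ bonds) has steric number 4: sp3.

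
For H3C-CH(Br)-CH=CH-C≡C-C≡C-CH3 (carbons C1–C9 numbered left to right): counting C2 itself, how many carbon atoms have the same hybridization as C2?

3

C2 is sp3 (only σ bonds).
C1: sp3 ✓
C2: sp3 ✓
C3: sp2
C4: sp2
C5: sp
C6: sp
C7: sp
C8: sp
C9: sp3 ✓
3 carbons are sp3.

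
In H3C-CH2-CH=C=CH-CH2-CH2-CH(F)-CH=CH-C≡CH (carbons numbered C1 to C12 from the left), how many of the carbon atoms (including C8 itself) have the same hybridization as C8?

C8 is sp3 (only σ bonds).
C1: sp3 ✓
C2: sp3 ✓
C3: sp2
C4: sp
C5: sp2
C6: sp3 ✓
C7: sp3 ✓
C8: sp3 ✓
C9: sp2
C10: sp2
C11: sp
C12: sp
5 carbons are sp3.

5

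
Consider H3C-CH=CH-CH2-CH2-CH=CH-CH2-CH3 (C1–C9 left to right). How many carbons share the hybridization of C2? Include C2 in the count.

4

C2 is sp2 (one π bond).
C1: sp3
C2: sp2 ✓
C3: sp2 ✓
C4: sp3
C5: sp3
C6: sp2 ✓
C7: sp2 ✓
C8: sp3
C9: sp3
4 carbons are sp2.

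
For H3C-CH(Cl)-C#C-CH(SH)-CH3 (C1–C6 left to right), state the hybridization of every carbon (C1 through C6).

C1 — 4 σ bonds. Steric number 4, so sp3.
C2: 4 σ bonds; 4 regions of electron density → sp3.
C3 is sp: 2 σ bonds, plus two π bonds, 2 electron-density regions.
C4 has 2 σ bonds, plus two π bonds: steric number 2 → sp.
C5 carries 4 σ bonds, giving a steric number of 4, so it is sp3.
C6 carries 4 σ bonds, giving a steric number of 4, so it is sp3.

C1 sp3, C2 sp3, C3 sp, C4 sp, C5 sp3, C6 sp3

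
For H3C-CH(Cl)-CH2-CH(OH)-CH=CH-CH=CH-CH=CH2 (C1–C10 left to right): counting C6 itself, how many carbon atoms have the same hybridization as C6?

C6 is sp2 (one π bond).
C1: sp3
C2: sp3
C3: sp3
C4: sp3
C5: sp2 ✓
C6: sp2 ✓
C7: sp2 ✓
C8: sp2 ✓
C9: sp2 ✓
C10: sp2 ✓
6 carbons are sp2.

6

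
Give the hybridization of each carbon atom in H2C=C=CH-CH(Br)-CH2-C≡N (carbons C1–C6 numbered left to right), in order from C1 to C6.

C1 sp2, C2 sp, C3 sp2, C4 sp3, C5 sp3, C6 sp

C1 — 3 σ bonds, plus one π bond. Steric number 3, so sp2.
C2: 2 σ bonds, plus two π bonds — 2 electron domains, sp.
C3: 3 σ bonds, plus one π bond — 3 electron domains, sp2.
C4: 4 σ bonds — 4 electron domains, sp3.
C5 (4 σ bonds) has steric number 4: sp3.
C6: 2 σ bonds, plus two π bonds — 2 electron domains, sp.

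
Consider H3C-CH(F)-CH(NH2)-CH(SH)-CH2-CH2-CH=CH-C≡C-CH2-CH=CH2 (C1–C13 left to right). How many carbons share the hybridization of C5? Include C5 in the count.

C5 is sp3 (only σ bonds).
C1: sp3 ✓
C2: sp3 ✓
C3: sp3 ✓
C4: sp3 ✓
C5: sp3 ✓
C6: sp3 ✓
C7: sp2
C8: sp2
C9: sp
C10: sp
C11: sp3 ✓
C12: sp2
C13: sp2
7 carbons are sp3.

7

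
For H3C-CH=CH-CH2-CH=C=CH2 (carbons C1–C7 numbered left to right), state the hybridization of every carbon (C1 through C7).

C1 sp3, C2 sp2, C3 sp2, C4 sp3, C5 sp2, C6 sp, C7 sp2

C1 carries 4 σ bonds, giving a steric number of 4, so it is sp3.
C2 is sp2: 3 σ bonds, plus one π bond, 3 electron-density regions.
C3 (3 σ bonds, plus one π bond) has steric number 3: sp2.
C4 is sp3: 4 σ bonds, 4 electron-density regions.
C5: 3 σ bonds, plus one π bond — 3 electron domains, sp2.
C6 — 2 σ bonds, plus two π bonds. Steric number 2, so sp.
C7 (3 σ bonds, plus one π bond) has steric number 3: sp2.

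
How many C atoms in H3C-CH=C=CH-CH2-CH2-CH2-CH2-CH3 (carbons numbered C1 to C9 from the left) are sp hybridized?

C1: sp3
C2: sp2
C3: sp ✓
C4: sp2
C5: sp3
C6: sp3
C7: sp3
C8: sp3
C9: sp3
C3 → 1 sp carbon.

1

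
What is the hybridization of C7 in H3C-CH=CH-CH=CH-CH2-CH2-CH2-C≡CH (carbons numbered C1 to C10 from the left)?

C7 (4 σ bonds) has steric number 4: sp3.

sp³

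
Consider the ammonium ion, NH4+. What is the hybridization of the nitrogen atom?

Four σ bonds, no lone pair → sp3, tetrahedral.

sp³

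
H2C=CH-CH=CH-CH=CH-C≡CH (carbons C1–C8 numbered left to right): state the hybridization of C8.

C8: 2 σ bonds, plus two π bonds — 2 electron domains, sp.

sp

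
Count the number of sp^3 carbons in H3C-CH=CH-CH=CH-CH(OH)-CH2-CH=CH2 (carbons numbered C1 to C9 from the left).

C1: sp3 ✓
C2: sp2
C3: sp2
C4: sp2
C5: sp2
C6: sp3 ✓
C7: sp3 ✓
C8: sp2
C9: sp2
C1, C6, C7 → 3 sp3 carbons.

3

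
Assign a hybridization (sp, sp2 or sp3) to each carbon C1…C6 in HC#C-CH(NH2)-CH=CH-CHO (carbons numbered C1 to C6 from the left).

C1: 2 σ bonds, plus two π bonds; 2 regions of electron density → sp.
C2 carries 2 σ bonds, plus two π bonds, giving a steric number of 2, so it is sp.
C3: 4 σ bonds — 4 electron domains, sp3.
C4 is sp2: 3 σ bonds, plus one π bond, 3 electron-density regions.
C5: 3 σ bonds, plus one π bond; 3 regions of electron density → sp2.
C6 is sp2: 3 σ bonds, plus one π bond, 3 electron-density regions.

C1 sp, C2 sp, C3 sp3, C4 sp2, C5 sp2, C6 sp2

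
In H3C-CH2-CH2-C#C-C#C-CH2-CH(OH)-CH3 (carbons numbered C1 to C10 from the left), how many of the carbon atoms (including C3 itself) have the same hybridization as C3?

C3 is sp3 (only σ bonds).
C1: sp3 ✓
C2: sp3 ✓
C3: sp3 ✓
C4: sp
C5: sp
C6: sp
C7: sp
C8: sp3 ✓
C9: sp3 ✓
C10: sp3 ✓
6 carbons are sp3.

6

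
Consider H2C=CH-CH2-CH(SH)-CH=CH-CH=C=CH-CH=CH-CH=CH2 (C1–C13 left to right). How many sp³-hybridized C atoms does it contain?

C1: sp2
C2: sp2
C3: sp3 ✓
C4: sp3 ✓
C5: sp2
C6: sp2
C7: sp2
C8: sp
C9: sp2
C10: sp2
C11: sp2
C12: sp2
C13: sp2
C3, C4 → 2 sp3 carbons.

2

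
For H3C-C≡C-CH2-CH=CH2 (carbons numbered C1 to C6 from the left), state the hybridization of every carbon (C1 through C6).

C1 sp3, C2 sp, C3 sp, C4 sp3, C5 sp2, C6 sp2

C1 is sp3: 4 σ bonds, 4 electron-density regions.
C2: 2 σ bonds, plus two π bonds; 2 regions of electron density → sp.
C3 (2 σ bonds, plus two π bonds) has steric number 2: sp.
C4 (4 σ bonds) has steric number 4: sp3.
C5: 3 σ bonds, plus one π bond — 3 electron domains, sp2.
C6 (3 σ bonds, plus one π bond) has steric number 3: sp2.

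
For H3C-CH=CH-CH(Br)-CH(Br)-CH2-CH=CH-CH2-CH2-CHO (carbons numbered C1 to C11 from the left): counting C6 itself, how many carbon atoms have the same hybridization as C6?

6

C6 is sp3 (only σ bonds).
C1: sp3 ✓
C2: sp2
C3: sp2
C4: sp3 ✓
C5: sp3 ✓
C6: sp3 ✓
C7: sp2
C8: sp2
C9: sp3 ✓
C10: sp3 ✓
C11: sp2
6 carbons are sp3.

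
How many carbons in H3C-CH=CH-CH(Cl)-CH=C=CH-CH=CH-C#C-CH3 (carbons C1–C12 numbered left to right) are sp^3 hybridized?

C1: sp3 ✓
C2: sp2
C3: sp2
C4: sp3 ✓
C5: sp2
C6: sp
C7: sp2
C8: sp2
C9: sp2
C10: sp
C11: sp
C12: sp3 ✓
C1, C4, C12 → 3 sp3 carbons.

3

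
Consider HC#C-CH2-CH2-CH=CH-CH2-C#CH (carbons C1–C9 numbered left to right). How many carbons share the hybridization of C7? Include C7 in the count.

3

C7 is sp3 (only σ bonds).
C1: sp
C2: sp
C3: sp3 ✓
C4: sp3 ✓
C5: sp2
C6: sp2
C7: sp3 ✓
C8: sp
C9: sp
3 carbons are sp3.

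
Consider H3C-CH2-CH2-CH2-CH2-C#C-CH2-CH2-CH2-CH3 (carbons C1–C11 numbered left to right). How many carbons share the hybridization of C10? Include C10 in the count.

9

C10 is sp3 (only σ bonds).
C1: sp3 ✓
C2: sp3 ✓
C3: sp3 ✓
C4: sp3 ✓
C5: sp3 ✓
C6: sp
C7: sp
C8: sp3 ✓
C9: sp3 ✓
C10: sp3 ✓
C11: sp3 ✓
9 carbons are sp3.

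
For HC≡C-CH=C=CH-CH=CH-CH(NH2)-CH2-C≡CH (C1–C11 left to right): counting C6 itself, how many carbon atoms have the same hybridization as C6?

C6 is sp2 (one π bond).
C1: sp
C2: sp
C3: sp2 ✓
C4: sp
C5: sp2 ✓
C6: sp2 ✓
C7: sp2 ✓
C8: sp3
C9: sp3
C10: sp
C11: sp
4 carbons are sp2.

4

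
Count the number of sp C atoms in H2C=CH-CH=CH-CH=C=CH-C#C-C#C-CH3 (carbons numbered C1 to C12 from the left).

C1: sp2
C2: sp2
C3: sp2
C4: sp2
C5: sp2
C6: sp ✓
C7: sp2
C8: sp ✓
C9: sp ✓
C10: sp ✓
C11: sp ✓
C12: sp3
C6, C8, C9, C10, C11 → 5 sp carbons.

5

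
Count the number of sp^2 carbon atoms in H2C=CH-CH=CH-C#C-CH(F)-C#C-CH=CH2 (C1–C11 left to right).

6

C1: sp2 ✓
C2: sp2 ✓
C3: sp2 ✓
C4: sp2 ✓
C5: sp
C6: sp
C7: sp3
C8: sp
C9: sp
C10: sp2 ✓
C11: sp2 ✓
C1, C2, C3, C4, C10, C11 → 6 sp2 carbons.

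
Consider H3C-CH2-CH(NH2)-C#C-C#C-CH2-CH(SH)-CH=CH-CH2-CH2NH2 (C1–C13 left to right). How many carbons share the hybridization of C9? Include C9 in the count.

7

C9 is sp3 (only σ bonds).
C1: sp3 ✓
C2: sp3 ✓
C3: sp3 ✓
C4: sp
C5: sp
C6: sp
C7: sp
C8: sp3 ✓
C9: sp3 ✓
C10: sp2
C11: sp2
C12: sp3 ✓
C13: sp3 ✓
7 carbons are sp3.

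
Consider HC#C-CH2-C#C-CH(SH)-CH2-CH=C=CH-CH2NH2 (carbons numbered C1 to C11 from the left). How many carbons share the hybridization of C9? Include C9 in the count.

5

C9 is sp (two π bonds).
C1: sp ✓
C2: sp ✓
C3: sp3
C4: sp ✓
C5: sp ✓
C6: sp3
C7: sp3
C8: sp2
C9: sp ✓
C10: sp2
C11: sp3
5 carbons are sp.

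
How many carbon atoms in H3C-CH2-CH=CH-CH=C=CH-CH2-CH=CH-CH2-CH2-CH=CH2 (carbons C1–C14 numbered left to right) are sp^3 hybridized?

5

C1: sp3 ✓
C2: sp3 ✓
C3: sp2
C4: sp2
C5: sp2
C6: sp
C7: sp2
C8: sp3 ✓
C9: sp2
C10: sp2
C11: sp3 ✓
C12: sp3 ✓
C13: sp2
C14: sp2
C1, C2, C8, C11, C12 → 5 sp3 carbons.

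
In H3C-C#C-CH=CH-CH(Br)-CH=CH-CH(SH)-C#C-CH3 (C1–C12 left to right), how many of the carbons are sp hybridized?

C1: sp3
C2: sp ✓
C3: sp ✓
C4: sp2
C5: sp2
C6: sp3
C7: sp2
C8: sp2
C9: sp3
C10: sp ✓
C11: sp ✓
C12: sp3
C2, C3, C10, C11 → 4 sp carbons.

4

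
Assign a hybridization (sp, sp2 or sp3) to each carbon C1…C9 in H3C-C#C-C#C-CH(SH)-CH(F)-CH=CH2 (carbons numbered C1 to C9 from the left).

C1: 4 σ bonds; 4 regions of electron density → sp3.
C2 has 2 σ bonds, plus two π bonds: steric number 2 → sp.
C3: 2 σ bonds, plus two π bonds; 2 regions of electron density → sp.
C4 (2 σ bonds, plus two π bonds) has steric number 2: sp.
C5 is sp: 2 σ bonds, plus two π bonds, 2 electron-density regions.
C6 has 4 σ bonds: steric number 4 → sp3.
C7 (4 σ bonds) has steric number 4: sp3.
C8 — 3 σ bonds, plus one π bond. Steric number 3, so sp2.
C9 has 3 σ bonds, plus one π bond: steric number 3 → sp2.

C1 sp3, C2 sp, C3 sp, C4 sp, C5 sp, C6 sp3, C7 sp3, C8 sp2, C9 sp2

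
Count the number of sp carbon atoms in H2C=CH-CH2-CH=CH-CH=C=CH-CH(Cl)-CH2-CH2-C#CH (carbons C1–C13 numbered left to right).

C1: sp2
C2: sp2
C3: sp3
C4: sp2
C5: sp2
C6: sp2
C7: sp ✓
C8: sp2
C9: sp3
C10: sp3
C11: sp3
C12: sp ✓
C13: sp ✓
C7, C12, C13 → 3 sp carbons.

3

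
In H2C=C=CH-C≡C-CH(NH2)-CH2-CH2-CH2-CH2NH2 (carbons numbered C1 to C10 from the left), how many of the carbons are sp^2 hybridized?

2

C1: sp2 ✓
C2: sp
C3: sp2 ✓
C4: sp
C5: sp
C6: sp3
C7: sp3
C8: sp3
C9: sp3
C10: sp3
C1, C3 → 2 sp2 carbons.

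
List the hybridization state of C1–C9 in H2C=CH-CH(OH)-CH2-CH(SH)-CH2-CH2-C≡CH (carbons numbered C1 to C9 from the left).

C1 sp2, C2 sp2, C3 sp3, C4 sp3, C5 sp3, C6 sp3, C7 sp3, C8 sp, C9 sp

C1: 3 σ bonds, plus one π bond — 3 electron domains, sp2.
C2 is sp2: 3 σ bonds, plus one π bond, 3 electron-density regions.
C3: 4 σ bonds — 4 electron domains, sp3.
C4 is sp3: 4 σ bonds, 4 electron-density regions.
C5: 4 σ bonds; 4 regions of electron density → sp3.
C6 has 4 σ bonds: steric number 4 → sp3.
C7 (4 σ bonds) has steric number 4: sp3.
C8: 2 σ bonds, plus two π bonds; 2 regions of electron density → sp.
C9: 2 σ bonds, plus two π bonds — 2 electron domains, sp.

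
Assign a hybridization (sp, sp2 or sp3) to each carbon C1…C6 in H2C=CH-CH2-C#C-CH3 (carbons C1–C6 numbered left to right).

C1: 3 σ bonds, plus one π bond; 3 regions of electron density → sp2.
C2 is sp2: 3 σ bonds, plus one π bond, 3 electron-density regions.
C3 is sp3: 4 σ bonds, 4 electron-density regions.
C4 carries 2 σ bonds, plus two π bonds, giving a steric number of 2, so it is sp.
C5 (2 σ bonds, plus two π bonds) has steric number 2: sp.
C6 is sp3: 4 σ bonds, 4 electron-density regions.

C1 sp2, C2 sp2, C3 sp3, C4 sp, C5 sp, C6 sp3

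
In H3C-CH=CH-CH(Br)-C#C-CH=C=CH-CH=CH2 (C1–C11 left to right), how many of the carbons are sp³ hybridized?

C1: sp3 ✓
C2: sp2
C3: sp2
C4: sp3 ✓
C5: sp
C6: sp
C7: sp2
C8: sp
C9: sp2
C10: sp2
C11: sp2
C1, C4 → 2 sp3 carbons.

2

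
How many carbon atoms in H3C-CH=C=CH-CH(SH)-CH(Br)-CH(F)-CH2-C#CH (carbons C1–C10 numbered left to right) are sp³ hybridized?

C1: sp3 ✓
C2: sp2
C3: sp
C4: sp2
C5: sp3 ✓
C6: sp3 ✓
C7: sp3 ✓
C8: sp3 ✓
C9: sp
C10: sp
C1, C5, C6, C7, C8 → 5 sp3 carbons.

5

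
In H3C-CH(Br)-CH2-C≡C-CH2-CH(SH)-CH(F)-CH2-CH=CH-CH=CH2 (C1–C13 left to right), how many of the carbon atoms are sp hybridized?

C1: sp3
C2: sp3
C3: sp3
C4: sp ✓
C5: sp ✓
C6: sp3
C7: sp3
C8: sp3
C9: sp3
C10: sp2
C11: sp2
C12: sp2
C13: sp2
C4, C5 → 2 sp carbons.

2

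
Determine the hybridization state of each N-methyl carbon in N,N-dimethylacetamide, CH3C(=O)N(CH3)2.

sp^3

Each N-methyl carbon is sp3: 4 σ bonds, 4 electron-density regions.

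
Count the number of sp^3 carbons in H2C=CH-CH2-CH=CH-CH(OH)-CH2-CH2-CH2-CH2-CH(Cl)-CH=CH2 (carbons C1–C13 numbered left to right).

C1: sp2
C2: sp2
C3: sp3 ✓
C4: sp2
C5: sp2
C6: sp3 ✓
C7: sp3 ✓
C8: sp3 ✓
C9: sp3 ✓
C10: sp3 ✓
C11: sp3 ✓
C12: sp2
C13: sp2
C3, C6, C7, C8, C9, C10, C11 → 7 sp3 carbons.

7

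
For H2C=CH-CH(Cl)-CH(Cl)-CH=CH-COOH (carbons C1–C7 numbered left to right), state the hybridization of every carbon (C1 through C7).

C1 sp2, C2 sp2, C3 sp3, C4 sp3, C5 sp2, C6 sp2, C7 sp2

C1: 3 σ bonds, plus one π bond; 3 regions of electron density → sp2.
C2: 3 σ bonds, plus one π bond — 3 electron domains, sp2.
C3 — 4 σ bonds. Steric number 4, so sp3.
C4 carries 4 σ bonds, giving a steric number of 4, so it is sp3.
C5 carries 3 σ bonds, plus one π bond, giving a steric number of 3, so it is sp2.
C6: 3 σ bonds, plus one π bond — 3 electron domains, sp2.
C7 (3 σ bonds, plus one π bond) has steric number 3: sp2.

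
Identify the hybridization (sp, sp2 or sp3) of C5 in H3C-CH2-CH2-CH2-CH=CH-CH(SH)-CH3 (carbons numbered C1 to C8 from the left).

C5: 3 σ bonds, plus one π bond; 3 regions of electron density → sp2.

sp^2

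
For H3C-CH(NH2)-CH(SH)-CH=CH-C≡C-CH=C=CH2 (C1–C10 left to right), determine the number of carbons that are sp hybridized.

3

C1: sp3
C2: sp3
C3: sp3
C4: sp2
C5: sp2
C6: sp ✓
C7: sp ✓
C8: sp2
C9: sp ✓
C10: sp2
C6, C7, C9 → 3 sp carbons.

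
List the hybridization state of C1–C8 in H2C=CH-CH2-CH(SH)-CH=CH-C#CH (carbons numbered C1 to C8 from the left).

C1 sp2, C2 sp2, C3 sp3, C4 sp3, C5 sp2, C6 sp2, C7 sp, C8 sp

C1 carries 3 σ bonds, plus one π bond, giving a steric number of 3, so it is sp2.
C2 carries 3 σ bonds, plus one π bond, giving a steric number of 3, so it is sp2.
C3 has 4 σ bonds: steric number 4 → sp3.
C4 carries 4 σ bonds, giving a steric number of 4, so it is sp3.
C5 is sp2: 3 σ bonds, plus one π bond, 3 electron-density regions.
C6: 3 σ bonds, plus one π bond — 3 electron domains, sp2.
C7 carries 2 σ bonds, plus two π bonds, giving a steric number of 2, so it is sp.
C8 (2 σ bonds, plus two π bonds) has steric number 2: sp.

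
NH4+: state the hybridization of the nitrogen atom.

Four σ bonds, no lone pair → sp3, tetrahedral.

sp3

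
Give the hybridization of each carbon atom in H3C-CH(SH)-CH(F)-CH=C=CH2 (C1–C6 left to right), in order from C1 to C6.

C1 — 4 σ bonds. Steric number 4, so sp3.
C2 (4 σ bonds) has steric number 4: sp3.
C3 has 4 σ bonds: steric number 4 → sp3.
C4 (3 σ bonds, plus one π bond) has steric number 3: sp2.
C5 has 2 σ bonds, plus two π bonds: steric number 2 → sp.
C6: 3 σ bonds, plus one π bond; 3 regions of electron density → sp2.

C1 sp3, C2 sp3, C3 sp3, C4 sp2, C5 sp, C6 sp2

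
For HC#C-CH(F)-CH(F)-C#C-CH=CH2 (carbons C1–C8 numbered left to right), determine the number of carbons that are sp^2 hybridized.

2

C1: sp
C2: sp
C3: sp3
C4: sp3
C5: sp
C6: sp
C7: sp2 ✓
C8: sp2 ✓
C7, C8 → 2 sp2 carbons.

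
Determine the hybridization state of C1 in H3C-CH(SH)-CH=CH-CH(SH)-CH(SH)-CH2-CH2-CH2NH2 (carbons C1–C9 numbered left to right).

C1 has 4 σ bonds: steric number 4 → sp3.

sp^3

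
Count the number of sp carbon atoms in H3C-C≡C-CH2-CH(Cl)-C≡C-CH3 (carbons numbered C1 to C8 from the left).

C1: sp3
C2: sp ✓
C3: sp ✓
C4: sp3
C5: sp3
C6: sp ✓
C7: sp ✓
C8: sp3
C2, C3, C6, C7 → 4 sp carbons.

4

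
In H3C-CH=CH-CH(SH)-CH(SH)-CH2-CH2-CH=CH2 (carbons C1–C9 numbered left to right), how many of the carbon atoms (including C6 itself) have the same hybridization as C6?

C6 is sp3 (only σ bonds).
C1: sp3 ✓
C2: sp2
C3: sp2
C4: sp3 ✓
C5: sp3 ✓
C6: sp3 ✓
C7: sp3 ✓
C8: sp2
C9: sp2
5 carbons are sp3.

5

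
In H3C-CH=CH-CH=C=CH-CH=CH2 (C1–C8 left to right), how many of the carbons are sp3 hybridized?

C1: sp3 ✓
C2: sp2
C3: sp2
C4: sp2
C5: sp
C6: sp2
C7: sp2
C8: sp2
C1 → 1 sp3 carbon.

1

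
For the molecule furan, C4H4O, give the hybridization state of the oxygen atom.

One O lone pair is in the aromatic π system (p orbital), the other is in an sp2 hybrid in the ring plane; O has two σ bonds + one in-plane lone pair → sp2.

sp2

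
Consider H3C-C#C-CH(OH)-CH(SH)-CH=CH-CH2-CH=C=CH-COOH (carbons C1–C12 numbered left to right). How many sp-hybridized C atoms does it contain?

C1: sp3
C2: sp ✓
C3: sp ✓
C4: sp3
C5: sp3
C6: sp2
C7: sp2
C8: sp3
C9: sp2
C10: sp ✓
C11: sp2
C12: sp2
C2, C3, C10 → 3 sp carbons.

3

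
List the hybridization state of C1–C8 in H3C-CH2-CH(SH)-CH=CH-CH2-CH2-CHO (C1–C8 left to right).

C1 sp3, C2 sp3, C3 sp3, C4 sp2, C5 sp2, C6 sp3, C7 sp3, C8 sp2

C1 carries 4 σ bonds, giving a steric number of 4, so it is sp3.
C2 (4 σ bonds) has steric number 4: sp3.
C3 (4 σ bonds) has steric number 4: sp3.
C4 carries 3 σ bonds, plus one π bond, giving a steric number of 3, so it is sp2.
C5 (3 σ bonds, plus one π bond) has steric number 3: sp2.
C6 carries 4 σ bonds, giving a steric number of 4, so it is sp3.
C7: 4 σ bonds — 4 electron domains, sp3.
C8: 3 σ bonds, plus one π bond; 3 regions of electron density → sp2.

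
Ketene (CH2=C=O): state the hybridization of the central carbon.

sp

The central carbon (2 σ bonds, plus two π bonds) has steric number 2: sp.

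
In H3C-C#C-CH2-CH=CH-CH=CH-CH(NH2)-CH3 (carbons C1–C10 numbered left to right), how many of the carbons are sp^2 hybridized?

4

C1: sp3
C2: sp
C3: sp
C4: sp3
C5: sp2 ✓
C6: sp2 ✓
C7: sp2 ✓
C8: sp2 ✓
C9: sp3
C10: sp3
C5, C6, C7, C8 → 4 sp2 carbons.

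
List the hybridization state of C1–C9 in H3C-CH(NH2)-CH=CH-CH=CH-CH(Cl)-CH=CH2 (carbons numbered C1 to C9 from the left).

C1 sp3, C2 sp3, C3 sp2, C4 sp2, C5 sp2, C6 sp2, C7 sp3, C8 sp2, C9 sp2

C1: 4 σ bonds — 4 electron domains, sp3.
C2: 4 σ bonds — 4 electron domains, sp3.
C3: 3 σ bonds, plus one π bond — 3 electron domains, sp2.
C4: 3 σ bonds, plus one π bond — 3 electron domains, sp2.
C5 carries 3 σ bonds, plus one π bond, giving a steric number of 3, so it is sp2.
C6 (3 σ bonds, plus one π bond) has steric number 3: sp2.
C7: 4 σ bonds — 4 electron domains, sp3.
C8 has 3 σ bonds, plus one π bond: steric number 3 → sp2.
C9 has 3 σ bonds, plus one π bond: steric number 3 → sp2.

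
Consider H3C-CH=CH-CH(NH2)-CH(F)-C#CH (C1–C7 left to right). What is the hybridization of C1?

C1 is sp3: 4 σ bonds, 4 electron-density regions.

sp³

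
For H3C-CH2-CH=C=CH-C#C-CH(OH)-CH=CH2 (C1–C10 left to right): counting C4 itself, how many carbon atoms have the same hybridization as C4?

C4 is sp (two π bonds).
C1: sp3
C2: sp3
C3: sp2
C4: sp ✓
C5: sp2
C6: sp ✓
C7: sp ✓
C8: sp3
C9: sp2
C10: sp2
3 carbons are sp.

3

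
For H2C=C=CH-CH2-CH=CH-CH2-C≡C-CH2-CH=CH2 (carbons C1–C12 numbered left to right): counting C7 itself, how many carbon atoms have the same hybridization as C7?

C7 is sp3 (only σ bonds).
C1: sp2
C2: sp
C3: sp2
C4: sp3 ✓
C5: sp2
C6: sp2
C7: sp3 ✓
C8: sp
C9: sp
C10: sp3 ✓
C11: sp2
C12: sp2
3 carbons are sp3.

3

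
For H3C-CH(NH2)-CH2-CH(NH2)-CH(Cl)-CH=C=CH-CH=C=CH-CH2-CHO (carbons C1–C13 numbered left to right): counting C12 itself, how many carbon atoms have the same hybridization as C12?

6

C12 is sp3 (only σ bonds).
C1: sp3 ✓
C2: sp3 ✓
C3: sp3 ✓
C4: sp3 ✓
C5: sp3 ✓
C6: sp2
C7: sp
C8: sp2
C9: sp2
C10: sp
C11: sp2
C12: sp3 ✓
C13: sp2
6 carbons are sp3.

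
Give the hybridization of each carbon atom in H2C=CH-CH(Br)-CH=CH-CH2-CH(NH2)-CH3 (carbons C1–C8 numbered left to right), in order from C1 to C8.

C1 carries 3 σ bonds, plus one π bond, giving a steric number of 3, so it is sp2.
C2: 3 σ bonds, plus one π bond — 3 electron domains, sp2.
C3: 4 σ bonds — 4 electron domains, sp3.
C4 carries 3 σ bonds, plus one π bond, giving a steric number of 3, so it is sp2.
C5: 3 σ bonds, plus one π bond — 3 electron domains, sp2.
C6: 4 σ bonds; 4 regions of electron density → sp3.
C7 — 4 σ bonds. Steric number 4, so sp3.
C8 carries 4 σ bonds, giving a steric number of 4, so it is sp3.

C1 sp2, C2 sp2, C3 sp3, C4 sp2, C5 sp2, C6 sp3, C7 sp3, C8 sp3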